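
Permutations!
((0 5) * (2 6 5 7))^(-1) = ((0 7 2 6 5))^(-1) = (0 5 6 2 7)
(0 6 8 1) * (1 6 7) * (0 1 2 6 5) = [7, 1, 6, 3, 4, 0, 8, 2, 5] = (0 7 2 6 8 5)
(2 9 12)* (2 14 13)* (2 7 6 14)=[0, 1, 9, 3, 4, 5, 14, 6, 8, 12, 10, 11, 2, 7, 13]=(2 9 12)(6 14 13 7)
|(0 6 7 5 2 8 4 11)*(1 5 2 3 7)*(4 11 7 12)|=|(0 6 1 5 3 12 4 7 2 8 11)|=11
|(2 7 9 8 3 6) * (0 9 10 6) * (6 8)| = |(0 9 6 2 7 10 8 3)| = 8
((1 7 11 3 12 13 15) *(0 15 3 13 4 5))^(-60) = (15)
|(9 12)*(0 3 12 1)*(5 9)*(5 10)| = |(0 3 12 10 5 9 1)| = 7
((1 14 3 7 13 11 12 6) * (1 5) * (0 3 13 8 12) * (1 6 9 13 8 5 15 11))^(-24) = (0 6 3 15 7 11 5) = ((0 3 7 5 6 15 11)(1 14 8 12 9 13))^(-24)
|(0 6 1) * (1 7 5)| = 5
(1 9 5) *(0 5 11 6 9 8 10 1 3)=(0 5 3)(1 8 10)(6 9 11)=[5, 8, 2, 0, 4, 3, 9, 7, 10, 11, 1, 6]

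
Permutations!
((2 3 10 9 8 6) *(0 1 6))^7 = (0 8 9 10 3 2 6 1)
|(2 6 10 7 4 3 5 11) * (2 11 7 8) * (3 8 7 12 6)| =9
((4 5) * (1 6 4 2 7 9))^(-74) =(1 5 9 4 7 6 2)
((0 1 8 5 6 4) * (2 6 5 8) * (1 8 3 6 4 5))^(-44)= ((0 8 3 6 5 1 2 4))^(-44)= (0 5)(1 8)(2 3)(4 6)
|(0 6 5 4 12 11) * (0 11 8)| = 6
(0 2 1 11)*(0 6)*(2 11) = [11, 2, 1, 3, 4, 5, 0, 7, 8, 9, 10, 6] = (0 11 6)(1 2)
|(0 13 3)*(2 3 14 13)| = |(0 2 3)(13 14)| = 6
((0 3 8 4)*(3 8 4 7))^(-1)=(0 4 3 7 8)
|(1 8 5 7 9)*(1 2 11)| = 7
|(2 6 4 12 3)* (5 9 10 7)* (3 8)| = |(2 6 4 12 8 3)(5 9 10 7)| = 12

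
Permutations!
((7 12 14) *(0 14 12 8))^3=(0 8 7 14)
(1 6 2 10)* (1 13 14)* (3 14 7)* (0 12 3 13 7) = [12, 6, 10, 14, 4, 5, 2, 13, 8, 9, 7, 11, 3, 0, 1] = (0 12 3 14 1 6 2 10 7 13)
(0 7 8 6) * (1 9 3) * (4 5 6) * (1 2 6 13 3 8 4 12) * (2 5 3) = (0 7 4 3 5 13 2 6)(1 9 8 12) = [7, 9, 6, 5, 3, 13, 0, 4, 12, 8, 10, 11, 1, 2]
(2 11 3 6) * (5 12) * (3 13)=(2 11 13 3 6)(5 12)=[0, 1, 11, 6, 4, 12, 2, 7, 8, 9, 10, 13, 5, 3]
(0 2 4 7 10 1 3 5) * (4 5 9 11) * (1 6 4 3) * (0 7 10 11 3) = (0 2 5 7 11)(3 9)(4 10 6) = [2, 1, 5, 9, 10, 7, 4, 11, 8, 3, 6, 0]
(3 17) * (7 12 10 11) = (3 17)(7 12 10 11) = [0, 1, 2, 17, 4, 5, 6, 12, 8, 9, 11, 7, 10, 13, 14, 15, 16, 3]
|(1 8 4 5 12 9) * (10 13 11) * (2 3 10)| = 30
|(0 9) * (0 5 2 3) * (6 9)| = 6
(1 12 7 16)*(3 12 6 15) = (1 6 15 3 12 7 16) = [0, 6, 2, 12, 4, 5, 15, 16, 8, 9, 10, 11, 7, 13, 14, 3, 1]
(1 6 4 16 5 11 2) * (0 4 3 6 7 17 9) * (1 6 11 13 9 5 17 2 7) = (0 4 16 17 5 13 9)(2 6 3 11 7) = [4, 1, 6, 11, 16, 13, 3, 2, 8, 0, 10, 7, 12, 9, 14, 15, 17, 5]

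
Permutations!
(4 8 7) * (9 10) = (4 8 7)(9 10) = [0, 1, 2, 3, 8, 5, 6, 4, 7, 10, 9]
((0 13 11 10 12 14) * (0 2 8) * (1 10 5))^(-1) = ((0 13 11 5 1 10 12 14 2 8))^(-1) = (0 8 2 14 12 10 1 5 11 13)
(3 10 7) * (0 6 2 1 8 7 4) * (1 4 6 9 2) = (0 9 2 4)(1 8 7 3 10 6) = [9, 8, 4, 10, 0, 5, 1, 3, 7, 2, 6]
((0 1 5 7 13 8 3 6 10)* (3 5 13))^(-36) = (13) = ((0 1 13 8 5 7 3 6 10))^(-36)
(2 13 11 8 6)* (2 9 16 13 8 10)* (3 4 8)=(2 3 4 8 6 9 16 13 11 10)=[0, 1, 3, 4, 8, 5, 9, 7, 6, 16, 2, 10, 12, 11, 14, 15, 13]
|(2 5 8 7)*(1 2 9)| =|(1 2 5 8 7 9)| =6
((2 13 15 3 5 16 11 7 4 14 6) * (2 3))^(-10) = (2 15 13)(3 14 7 16)(4 11 5 6)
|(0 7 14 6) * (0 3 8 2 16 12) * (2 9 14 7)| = |(0 2 16 12)(3 8 9 14 6)| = 20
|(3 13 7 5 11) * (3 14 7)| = |(3 13)(5 11 14 7)| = 4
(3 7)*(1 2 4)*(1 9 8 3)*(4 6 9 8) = (1 2 6 9 4 8 3 7) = [0, 2, 6, 7, 8, 5, 9, 1, 3, 4]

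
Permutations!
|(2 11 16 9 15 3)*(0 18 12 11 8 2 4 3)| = |(0 18 12 11 16 9 15)(2 8)(3 4)| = 14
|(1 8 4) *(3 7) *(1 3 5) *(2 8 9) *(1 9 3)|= |(1 3 7 5 9 2 8 4)|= 8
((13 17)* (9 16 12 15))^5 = (9 16 12 15)(13 17)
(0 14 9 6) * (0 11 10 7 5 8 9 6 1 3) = [14, 3, 2, 0, 4, 8, 11, 5, 9, 1, 7, 10, 12, 13, 6] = (0 14 6 11 10 7 5 8 9 1 3)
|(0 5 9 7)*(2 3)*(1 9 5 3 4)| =7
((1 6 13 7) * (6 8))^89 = (1 7 13 6 8)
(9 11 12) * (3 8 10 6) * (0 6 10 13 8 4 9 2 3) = (0 6)(2 3 4 9 11 12)(8 13) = [6, 1, 3, 4, 9, 5, 0, 7, 13, 11, 10, 12, 2, 8]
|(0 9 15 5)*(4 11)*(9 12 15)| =|(0 12 15 5)(4 11)| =4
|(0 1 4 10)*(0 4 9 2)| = 4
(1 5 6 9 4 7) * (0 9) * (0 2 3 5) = (0 9 4 7 1)(2 3 5 6) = [9, 0, 3, 5, 7, 6, 2, 1, 8, 4]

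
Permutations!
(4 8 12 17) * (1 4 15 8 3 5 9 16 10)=(1 4 3 5 9 16 10)(8 12 17 15)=[0, 4, 2, 5, 3, 9, 6, 7, 12, 16, 1, 11, 17, 13, 14, 8, 10, 15]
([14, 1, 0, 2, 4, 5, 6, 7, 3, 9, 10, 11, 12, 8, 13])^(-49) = [2, 1, 3, 8, 4, 5, 6, 7, 13, 9, 10, 11, 12, 14, 0]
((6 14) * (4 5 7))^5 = ((4 5 7)(6 14))^5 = (4 7 5)(6 14)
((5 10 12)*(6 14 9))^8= (5 12 10)(6 9 14)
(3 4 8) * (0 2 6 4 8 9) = (0 2 6 4 9)(3 8) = [2, 1, 6, 8, 9, 5, 4, 7, 3, 0]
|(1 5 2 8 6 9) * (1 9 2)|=|(9)(1 5)(2 8 6)|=6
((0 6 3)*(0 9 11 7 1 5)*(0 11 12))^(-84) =((0 6 3 9 12)(1 5 11 7))^(-84) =(0 6 3 9 12)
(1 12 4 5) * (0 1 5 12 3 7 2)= [1, 3, 0, 7, 12, 5, 6, 2, 8, 9, 10, 11, 4]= (0 1 3 7 2)(4 12)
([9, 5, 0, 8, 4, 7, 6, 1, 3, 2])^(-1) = [2, 7, 9, 8, 4, 1, 6, 5, 3, 0]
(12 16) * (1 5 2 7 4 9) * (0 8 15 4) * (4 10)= (0 8 15 10 4 9 1 5 2 7)(12 16)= [8, 5, 7, 3, 9, 2, 6, 0, 15, 1, 4, 11, 16, 13, 14, 10, 12]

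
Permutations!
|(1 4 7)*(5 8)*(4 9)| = 4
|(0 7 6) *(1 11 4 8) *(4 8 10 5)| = |(0 7 6)(1 11 8)(4 10 5)| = 3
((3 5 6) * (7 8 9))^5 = (3 6 5)(7 9 8)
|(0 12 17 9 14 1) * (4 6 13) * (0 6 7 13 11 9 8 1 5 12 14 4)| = 13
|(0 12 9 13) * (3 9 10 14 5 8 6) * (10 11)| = |(0 12 11 10 14 5 8 6 3 9 13)| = 11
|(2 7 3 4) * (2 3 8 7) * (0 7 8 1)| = |(8)(0 7 1)(3 4)| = 6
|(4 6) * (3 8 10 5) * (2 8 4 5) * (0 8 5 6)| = 7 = |(0 8 10 2 5 3 4)|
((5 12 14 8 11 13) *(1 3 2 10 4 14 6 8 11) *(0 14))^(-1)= ((0 14 11 13 5 12 6 8 1 3 2 10 4))^(-1)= (0 4 10 2 3 1 8 6 12 5 13 11 14)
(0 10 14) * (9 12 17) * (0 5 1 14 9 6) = [10, 14, 2, 3, 4, 1, 0, 7, 8, 12, 9, 11, 17, 13, 5, 15, 16, 6] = (0 10 9 12 17 6)(1 14 5)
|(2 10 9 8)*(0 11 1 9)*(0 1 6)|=15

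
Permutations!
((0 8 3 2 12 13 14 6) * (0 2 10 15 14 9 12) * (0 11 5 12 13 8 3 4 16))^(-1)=(0 16 4 8 12 5 11 2 6 14 15 10 3)(9 13)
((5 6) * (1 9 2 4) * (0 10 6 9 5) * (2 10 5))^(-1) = (0 6 10 9 5)(1 4 2)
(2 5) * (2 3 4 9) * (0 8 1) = [8, 0, 5, 4, 9, 3, 6, 7, 1, 2] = (0 8 1)(2 5 3 4 9)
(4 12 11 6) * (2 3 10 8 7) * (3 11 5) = (2 11 6 4 12 5 3 10 8 7) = [0, 1, 11, 10, 12, 3, 4, 2, 7, 9, 8, 6, 5]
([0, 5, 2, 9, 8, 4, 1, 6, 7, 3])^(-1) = (1 6 7 8 4 5)(3 9)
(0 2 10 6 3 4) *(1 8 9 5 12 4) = (0 2 10 6 3 1 8 9 5 12 4) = [2, 8, 10, 1, 0, 12, 3, 7, 9, 5, 6, 11, 4]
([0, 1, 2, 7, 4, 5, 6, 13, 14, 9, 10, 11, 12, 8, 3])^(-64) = [0, 1, 2, 7, 4, 5, 6, 13, 14, 9, 10, 11, 12, 8, 3]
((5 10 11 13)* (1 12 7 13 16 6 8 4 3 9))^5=((1 12 7 13 5 10 11 16 6 8 4 3 9))^5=(1 10 4 7 16 9 5 8 12 11 3 13 6)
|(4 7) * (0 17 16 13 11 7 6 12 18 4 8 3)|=|(0 17 16 13 11 7 8 3)(4 6 12 18)|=8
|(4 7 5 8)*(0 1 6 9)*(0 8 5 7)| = 6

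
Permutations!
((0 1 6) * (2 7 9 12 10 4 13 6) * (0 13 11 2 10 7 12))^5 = ((0 1 10 4 11 2 12 7 9)(6 13))^5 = (0 2 1 12 10 7 4 9 11)(6 13)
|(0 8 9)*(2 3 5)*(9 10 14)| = |(0 8 10 14 9)(2 3 5)| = 15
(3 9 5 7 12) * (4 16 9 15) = (3 15 4 16 9 5 7 12) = [0, 1, 2, 15, 16, 7, 6, 12, 8, 5, 10, 11, 3, 13, 14, 4, 9]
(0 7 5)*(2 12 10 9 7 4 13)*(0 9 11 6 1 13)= [4, 13, 12, 3, 0, 9, 1, 5, 8, 7, 11, 6, 10, 2]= (0 4)(1 13 2 12 10 11 6)(5 9 7)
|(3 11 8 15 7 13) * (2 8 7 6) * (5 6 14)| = |(2 8 15 14 5 6)(3 11 7 13)| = 12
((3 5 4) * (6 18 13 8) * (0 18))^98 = (0 8 18 6 13)(3 4 5)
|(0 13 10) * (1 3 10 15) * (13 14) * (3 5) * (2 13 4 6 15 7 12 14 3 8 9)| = 12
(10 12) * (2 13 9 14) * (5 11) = [0, 1, 13, 3, 4, 11, 6, 7, 8, 14, 12, 5, 10, 9, 2] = (2 13 9 14)(5 11)(10 12)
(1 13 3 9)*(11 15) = [0, 13, 2, 9, 4, 5, 6, 7, 8, 1, 10, 15, 12, 3, 14, 11] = (1 13 3 9)(11 15)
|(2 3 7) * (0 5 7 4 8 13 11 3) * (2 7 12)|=|(0 5 12 2)(3 4 8 13 11)|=20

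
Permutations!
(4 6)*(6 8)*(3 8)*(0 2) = (0 2)(3 8 6 4) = [2, 1, 0, 8, 3, 5, 4, 7, 6]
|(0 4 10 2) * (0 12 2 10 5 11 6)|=|(0 4 5 11 6)(2 12)|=10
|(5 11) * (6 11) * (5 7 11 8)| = |(5 6 8)(7 11)| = 6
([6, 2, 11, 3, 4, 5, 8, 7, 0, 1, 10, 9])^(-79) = (0 8 6)(1 2 11 9)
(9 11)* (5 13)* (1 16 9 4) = [0, 16, 2, 3, 1, 13, 6, 7, 8, 11, 10, 4, 12, 5, 14, 15, 9] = (1 16 9 11 4)(5 13)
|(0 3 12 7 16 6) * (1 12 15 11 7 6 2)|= |(0 3 15 11 7 16 2 1 12 6)|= 10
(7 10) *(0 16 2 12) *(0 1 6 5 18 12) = [16, 6, 0, 3, 4, 18, 5, 10, 8, 9, 7, 11, 1, 13, 14, 15, 2, 17, 12] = (0 16 2)(1 6 5 18 12)(7 10)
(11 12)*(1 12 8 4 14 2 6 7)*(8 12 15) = (1 15 8 4 14 2 6 7)(11 12) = [0, 15, 6, 3, 14, 5, 7, 1, 4, 9, 10, 12, 11, 13, 2, 8]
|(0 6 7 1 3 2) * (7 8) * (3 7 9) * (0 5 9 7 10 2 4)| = |(0 6 8 7 1 10 2 5 9 3 4)| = 11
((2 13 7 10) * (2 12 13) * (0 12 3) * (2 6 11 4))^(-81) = (0 7)(2 4 11 6)(3 13)(10 12)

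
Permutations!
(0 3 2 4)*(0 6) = (0 3 2 4 6) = [3, 1, 4, 2, 6, 5, 0]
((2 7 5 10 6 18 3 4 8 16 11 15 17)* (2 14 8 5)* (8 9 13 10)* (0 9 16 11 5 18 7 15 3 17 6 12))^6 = ((0 9 13 10 12)(2 15 6 7)(3 4 18 17 14 16 5 8 11))^6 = (0 9 13 10 12)(2 6)(3 5 17)(4 8 14)(7 15)(11 16 18)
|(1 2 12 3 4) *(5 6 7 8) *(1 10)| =|(1 2 12 3 4 10)(5 6 7 8)| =12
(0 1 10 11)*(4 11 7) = [1, 10, 2, 3, 11, 5, 6, 4, 8, 9, 7, 0] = (0 1 10 7 4 11)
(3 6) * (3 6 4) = (6)(3 4) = [0, 1, 2, 4, 3, 5, 6]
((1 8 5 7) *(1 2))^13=((1 8 5 7 2))^13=(1 7 8 2 5)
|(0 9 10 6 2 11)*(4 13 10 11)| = 15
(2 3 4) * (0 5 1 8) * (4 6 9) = (0 5 1 8)(2 3 6 9 4) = [5, 8, 3, 6, 2, 1, 9, 7, 0, 4]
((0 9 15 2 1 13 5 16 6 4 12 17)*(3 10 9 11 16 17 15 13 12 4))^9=(0 17 5 13 9 10 3 6 16 11)(1 12 15 2)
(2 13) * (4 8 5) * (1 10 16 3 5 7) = (1 10 16 3 5 4 8 7)(2 13) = [0, 10, 13, 5, 8, 4, 6, 1, 7, 9, 16, 11, 12, 2, 14, 15, 3]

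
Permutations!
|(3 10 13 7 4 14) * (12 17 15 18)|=12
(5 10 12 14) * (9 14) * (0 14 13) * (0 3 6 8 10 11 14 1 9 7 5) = [1, 9, 2, 6, 4, 11, 8, 5, 10, 13, 12, 14, 7, 3, 0] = (0 1 9 13 3 6 8 10 12 7 5 11 14)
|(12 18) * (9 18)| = |(9 18 12)| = 3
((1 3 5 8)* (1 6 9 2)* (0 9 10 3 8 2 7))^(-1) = (0 7 9)(1 2 5 3 10 6 8)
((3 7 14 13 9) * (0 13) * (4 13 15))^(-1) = (0 14 7 3 9 13 4 15)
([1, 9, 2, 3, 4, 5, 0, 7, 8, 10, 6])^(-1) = (0 6 10 9 1)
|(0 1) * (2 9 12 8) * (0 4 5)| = |(0 1 4 5)(2 9 12 8)| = 4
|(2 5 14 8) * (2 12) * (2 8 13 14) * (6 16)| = 2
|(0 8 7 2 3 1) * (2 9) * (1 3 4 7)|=12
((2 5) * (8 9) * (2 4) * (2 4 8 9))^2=(9)(2 8 5)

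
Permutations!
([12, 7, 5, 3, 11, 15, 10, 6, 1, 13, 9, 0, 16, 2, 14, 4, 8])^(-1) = [11, 8, 13, 3, 15, 2, 7, 1, 16, 10, 6, 4, 0, 9, 14, 5, 12]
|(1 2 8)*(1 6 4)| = 5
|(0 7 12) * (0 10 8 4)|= |(0 7 12 10 8 4)|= 6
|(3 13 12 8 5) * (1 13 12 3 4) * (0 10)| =|(0 10)(1 13 3 12 8 5 4)| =14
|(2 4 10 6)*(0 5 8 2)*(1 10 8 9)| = |(0 5 9 1 10 6)(2 4 8)| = 6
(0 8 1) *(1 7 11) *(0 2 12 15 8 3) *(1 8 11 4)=[3, 2, 12, 0, 1, 5, 6, 4, 7, 9, 10, 8, 15, 13, 14, 11]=(0 3)(1 2 12 15 11 8 7 4)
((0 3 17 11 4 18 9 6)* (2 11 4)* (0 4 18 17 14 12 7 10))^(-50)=((0 3 14 12 7 10)(2 11)(4 17 18 9 6))^(-50)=(18)(0 7 14)(3 10 12)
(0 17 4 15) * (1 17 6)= [6, 17, 2, 3, 15, 5, 1, 7, 8, 9, 10, 11, 12, 13, 14, 0, 16, 4]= (0 6 1 17 4 15)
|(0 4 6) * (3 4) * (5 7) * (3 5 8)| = 7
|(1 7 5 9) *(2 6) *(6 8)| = 12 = |(1 7 5 9)(2 8 6)|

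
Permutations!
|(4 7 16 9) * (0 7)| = |(0 7 16 9 4)| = 5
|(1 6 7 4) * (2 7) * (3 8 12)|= |(1 6 2 7 4)(3 8 12)|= 15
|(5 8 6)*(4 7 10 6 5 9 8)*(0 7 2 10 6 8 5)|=|(0 7 6 9 5 4 2 10 8)|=9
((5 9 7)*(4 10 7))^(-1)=(4 9 5 7 10)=((4 10 7 5 9))^(-1)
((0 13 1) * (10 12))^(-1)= ((0 13 1)(10 12))^(-1)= (0 1 13)(10 12)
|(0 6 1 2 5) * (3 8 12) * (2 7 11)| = 21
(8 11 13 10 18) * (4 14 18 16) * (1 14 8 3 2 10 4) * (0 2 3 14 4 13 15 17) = (0 2 10 16 1 4 8 11 15 17)(14 18) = [2, 4, 10, 3, 8, 5, 6, 7, 11, 9, 16, 15, 12, 13, 18, 17, 1, 0, 14]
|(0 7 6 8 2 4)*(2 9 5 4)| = |(0 7 6 8 9 5 4)| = 7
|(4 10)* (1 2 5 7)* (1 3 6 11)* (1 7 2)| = 4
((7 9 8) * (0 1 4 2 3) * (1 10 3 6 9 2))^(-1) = (0 3 10)(1 4)(2 7 8 9 6)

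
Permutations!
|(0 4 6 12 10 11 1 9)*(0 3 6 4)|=7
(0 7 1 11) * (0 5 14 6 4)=(0 7 1 11 5 14 6 4)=[7, 11, 2, 3, 0, 14, 4, 1, 8, 9, 10, 5, 12, 13, 6]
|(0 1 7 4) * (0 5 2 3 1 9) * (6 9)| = |(0 6 9)(1 7 4 5 2 3)| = 6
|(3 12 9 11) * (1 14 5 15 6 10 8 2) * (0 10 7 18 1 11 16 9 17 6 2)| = |(0 10 8)(1 14 5 15 2 11 3 12 17 6 7 18)(9 16)| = 12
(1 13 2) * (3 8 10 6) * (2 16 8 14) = (1 13 16 8 10 6 3 14 2) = [0, 13, 1, 14, 4, 5, 3, 7, 10, 9, 6, 11, 12, 16, 2, 15, 8]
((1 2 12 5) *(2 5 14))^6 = (14) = ((1 5)(2 12 14))^6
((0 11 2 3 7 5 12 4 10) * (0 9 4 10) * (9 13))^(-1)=(0 4 9 13 10 12 5 7 3 2 11)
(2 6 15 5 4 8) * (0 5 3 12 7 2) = [5, 1, 6, 12, 8, 4, 15, 2, 0, 9, 10, 11, 7, 13, 14, 3] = (0 5 4 8)(2 6 15 3 12 7)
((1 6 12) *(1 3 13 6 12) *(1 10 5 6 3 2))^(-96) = ((1 12 2)(3 13)(5 6 10))^(-96) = (13)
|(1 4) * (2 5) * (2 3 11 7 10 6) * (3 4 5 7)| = 12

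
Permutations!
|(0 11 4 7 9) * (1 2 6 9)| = 8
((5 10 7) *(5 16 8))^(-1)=(5 8 16 7 10)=((5 10 7 16 8))^(-1)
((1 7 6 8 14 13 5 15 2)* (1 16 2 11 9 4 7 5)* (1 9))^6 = ((1 5 15 11)(2 16)(4 7 6 8 14 13 9))^6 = (16)(1 15)(4 9 13 14 8 6 7)(5 11)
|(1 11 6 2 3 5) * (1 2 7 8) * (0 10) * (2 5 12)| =|(0 10)(1 11 6 7 8)(2 3 12)| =30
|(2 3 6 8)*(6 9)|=5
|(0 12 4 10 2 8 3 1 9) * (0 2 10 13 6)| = |(0 12 4 13 6)(1 9 2 8 3)| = 5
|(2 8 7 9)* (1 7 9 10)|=3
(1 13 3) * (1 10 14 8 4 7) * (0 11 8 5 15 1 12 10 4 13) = (0 11 8 13 3 4 7 12 10 14 5 15 1) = [11, 0, 2, 4, 7, 15, 6, 12, 13, 9, 14, 8, 10, 3, 5, 1]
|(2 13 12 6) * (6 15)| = 5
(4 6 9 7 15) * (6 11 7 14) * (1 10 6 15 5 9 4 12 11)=(1 10 6 4)(5 9 14 15 12 11 7)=[0, 10, 2, 3, 1, 9, 4, 5, 8, 14, 6, 7, 11, 13, 15, 12]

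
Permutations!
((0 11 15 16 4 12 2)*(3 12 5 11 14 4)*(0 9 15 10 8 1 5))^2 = (0 4 14)(1 11 8 5 10)(2 15 3)(9 16 12)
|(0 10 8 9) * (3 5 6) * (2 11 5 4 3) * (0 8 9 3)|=12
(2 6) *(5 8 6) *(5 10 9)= (2 10 9 5 8 6)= [0, 1, 10, 3, 4, 8, 2, 7, 6, 5, 9]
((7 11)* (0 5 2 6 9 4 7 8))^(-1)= ((0 5 2 6 9 4 7 11 8))^(-1)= (0 8 11 7 4 9 6 2 5)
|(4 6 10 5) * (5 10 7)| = 4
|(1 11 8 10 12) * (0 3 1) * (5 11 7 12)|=20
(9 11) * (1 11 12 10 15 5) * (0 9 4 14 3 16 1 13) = (0 9 12 10 15 5 13)(1 11 4 14 3 16) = [9, 11, 2, 16, 14, 13, 6, 7, 8, 12, 15, 4, 10, 0, 3, 5, 1]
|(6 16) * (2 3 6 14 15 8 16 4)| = |(2 3 6 4)(8 16 14 15)| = 4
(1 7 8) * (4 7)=(1 4 7 8)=[0, 4, 2, 3, 7, 5, 6, 8, 1]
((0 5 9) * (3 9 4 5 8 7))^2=(0 7 9 8 3)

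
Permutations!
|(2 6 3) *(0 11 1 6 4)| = 7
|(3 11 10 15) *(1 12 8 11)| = 7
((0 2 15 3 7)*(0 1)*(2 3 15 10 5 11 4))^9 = (15)(0 3 7 1)(2 4 11 5 10)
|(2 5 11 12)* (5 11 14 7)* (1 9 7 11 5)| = |(1 9 7)(2 5 14 11 12)| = 15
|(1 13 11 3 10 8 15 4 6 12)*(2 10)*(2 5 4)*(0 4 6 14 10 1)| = 14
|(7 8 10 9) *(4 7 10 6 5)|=|(4 7 8 6 5)(9 10)|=10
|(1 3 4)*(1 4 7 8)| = |(1 3 7 8)| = 4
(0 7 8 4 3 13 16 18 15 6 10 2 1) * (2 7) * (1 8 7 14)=(0 2 8 4 3 13 16 18 15 6 10 14 1)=[2, 0, 8, 13, 3, 5, 10, 7, 4, 9, 14, 11, 12, 16, 1, 6, 18, 17, 15]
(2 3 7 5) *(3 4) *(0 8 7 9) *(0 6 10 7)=(0 8)(2 4 3 9 6 10 7 5)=[8, 1, 4, 9, 3, 2, 10, 5, 0, 6, 7]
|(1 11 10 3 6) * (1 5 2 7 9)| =|(1 11 10 3 6 5 2 7 9)| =9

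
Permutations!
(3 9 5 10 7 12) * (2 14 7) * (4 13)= (2 14 7 12 3 9 5 10)(4 13)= [0, 1, 14, 9, 13, 10, 6, 12, 8, 5, 2, 11, 3, 4, 7]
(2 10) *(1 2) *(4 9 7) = [0, 2, 10, 3, 9, 5, 6, 4, 8, 7, 1] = (1 2 10)(4 9 7)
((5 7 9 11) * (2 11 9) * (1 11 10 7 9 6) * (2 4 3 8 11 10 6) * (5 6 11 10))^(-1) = (1 6 11 2 9 5)(3 4 7 10 8)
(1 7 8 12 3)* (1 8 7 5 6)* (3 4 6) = (1 5 3 8 12 4 6) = [0, 5, 2, 8, 6, 3, 1, 7, 12, 9, 10, 11, 4]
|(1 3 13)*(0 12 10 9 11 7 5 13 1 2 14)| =10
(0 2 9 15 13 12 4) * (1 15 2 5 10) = (0 5 10 1 15 13 12 4)(2 9) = [5, 15, 9, 3, 0, 10, 6, 7, 8, 2, 1, 11, 4, 12, 14, 13]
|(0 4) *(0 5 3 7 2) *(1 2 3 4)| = |(0 1 2)(3 7)(4 5)| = 6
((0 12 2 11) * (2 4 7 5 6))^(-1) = (0 11 2 6 5 7 4 12)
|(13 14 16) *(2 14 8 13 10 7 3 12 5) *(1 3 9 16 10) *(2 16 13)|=35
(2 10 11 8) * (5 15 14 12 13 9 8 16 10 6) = (2 6 5 15 14 12 13 9 8)(10 11 16) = [0, 1, 6, 3, 4, 15, 5, 7, 2, 8, 11, 16, 13, 9, 12, 14, 10]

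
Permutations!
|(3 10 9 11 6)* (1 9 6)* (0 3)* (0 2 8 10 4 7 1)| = 28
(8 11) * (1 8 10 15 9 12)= [0, 8, 2, 3, 4, 5, 6, 7, 11, 12, 15, 10, 1, 13, 14, 9]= (1 8 11 10 15 9 12)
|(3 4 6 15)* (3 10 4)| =|(4 6 15 10)| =4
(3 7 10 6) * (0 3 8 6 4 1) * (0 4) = (0 3 7 10)(1 4)(6 8) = [3, 4, 2, 7, 1, 5, 8, 10, 6, 9, 0]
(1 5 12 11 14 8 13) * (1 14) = (1 5 12 11)(8 13 14) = [0, 5, 2, 3, 4, 12, 6, 7, 13, 9, 10, 1, 11, 14, 8]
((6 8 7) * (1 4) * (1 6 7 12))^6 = ((1 4 6 8 12))^6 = (1 4 6 8 12)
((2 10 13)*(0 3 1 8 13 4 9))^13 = ((0 3 1 8 13 2 10 4 9))^13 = (0 13 9 8 4 1 10 3 2)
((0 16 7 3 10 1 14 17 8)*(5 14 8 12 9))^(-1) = (0 8 1 10 3 7 16)(5 9 12 17 14)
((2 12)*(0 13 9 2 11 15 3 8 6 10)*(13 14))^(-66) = (0 11)(2 6)(3 13)(8 9)(10 12)(14 15)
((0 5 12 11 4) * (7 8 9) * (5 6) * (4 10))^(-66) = (0 11 6 10 5 4 12)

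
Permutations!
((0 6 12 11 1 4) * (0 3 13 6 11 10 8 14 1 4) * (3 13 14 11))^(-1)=(0 1 14 3)(4 11 8 10 12 6 13)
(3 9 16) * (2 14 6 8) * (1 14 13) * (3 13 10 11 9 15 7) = [0, 14, 10, 15, 4, 5, 8, 3, 2, 16, 11, 9, 12, 1, 6, 7, 13] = (1 14 6 8 2 10 11 9 16 13)(3 15 7)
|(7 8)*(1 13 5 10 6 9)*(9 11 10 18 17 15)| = |(1 13 5 18 17 15 9)(6 11 10)(7 8)| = 42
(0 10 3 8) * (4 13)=(0 10 3 8)(4 13)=[10, 1, 2, 8, 13, 5, 6, 7, 0, 9, 3, 11, 12, 4]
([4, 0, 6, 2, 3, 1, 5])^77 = [0, 1, 2, 3, 4, 5, 6]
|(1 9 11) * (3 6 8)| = |(1 9 11)(3 6 8)| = 3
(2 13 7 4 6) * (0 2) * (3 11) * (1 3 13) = (0 2 1 3 11 13 7 4 6) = [2, 3, 1, 11, 6, 5, 0, 4, 8, 9, 10, 13, 12, 7]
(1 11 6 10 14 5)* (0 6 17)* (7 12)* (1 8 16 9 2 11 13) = (0 6 10 14 5 8 16 9 2 11 17)(1 13)(7 12) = [6, 13, 11, 3, 4, 8, 10, 12, 16, 2, 14, 17, 7, 1, 5, 15, 9, 0]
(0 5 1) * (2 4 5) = (0 2 4 5 1) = [2, 0, 4, 3, 5, 1]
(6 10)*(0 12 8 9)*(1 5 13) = (0 12 8 9)(1 5 13)(6 10) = [12, 5, 2, 3, 4, 13, 10, 7, 9, 0, 6, 11, 8, 1]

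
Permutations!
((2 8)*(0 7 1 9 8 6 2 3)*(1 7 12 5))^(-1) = (0 3 8 9 1 5 12)(2 6)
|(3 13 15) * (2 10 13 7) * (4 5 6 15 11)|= 10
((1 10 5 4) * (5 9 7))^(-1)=((1 10 9 7 5 4))^(-1)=(1 4 5 7 9 10)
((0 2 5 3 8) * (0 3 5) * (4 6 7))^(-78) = ((0 2)(3 8)(4 6 7))^(-78) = (8)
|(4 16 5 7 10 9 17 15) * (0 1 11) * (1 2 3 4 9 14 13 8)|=39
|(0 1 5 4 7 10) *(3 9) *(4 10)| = 4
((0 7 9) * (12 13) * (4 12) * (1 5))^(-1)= (0 9 7)(1 5)(4 13 12)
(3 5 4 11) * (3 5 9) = (3 9)(4 11 5) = [0, 1, 2, 9, 11, 4, 6, 7, 8, 3, 10, 5]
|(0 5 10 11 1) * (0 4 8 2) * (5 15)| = 9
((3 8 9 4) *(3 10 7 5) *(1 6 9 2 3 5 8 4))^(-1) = ((1 6 9)(2 3 4 10 7 8))^(-1) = (1 9 6)(2 8 7 10 4 3)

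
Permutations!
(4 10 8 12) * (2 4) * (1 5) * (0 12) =[12, 5, 4, 3, 10, 1, 6, 7, 0, 9, 8, 11, 2] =(0 12 2 4 10 8)(1 5)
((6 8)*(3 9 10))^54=(10)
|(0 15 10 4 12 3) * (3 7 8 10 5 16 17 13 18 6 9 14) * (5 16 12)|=30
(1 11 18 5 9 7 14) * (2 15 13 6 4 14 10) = [0, 11, 15, 3, 14, 9, 4, 10, 8, 7, 2, 18, 12, 6, 1, 13, 16, 17, 5] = (1 11 18 5 9 7 10 2 15 13 6 4 14)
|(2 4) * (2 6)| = |(2 4 6)| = 3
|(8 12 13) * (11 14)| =|(8 12 13)(11 14)| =6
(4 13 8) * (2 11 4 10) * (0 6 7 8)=(0 6 7 8 10 2 11 4 13)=[6, 1, 11, 3, 13, 5, 7, 8, 10, 9, 2, 4, 12, 0]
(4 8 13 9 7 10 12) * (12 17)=[0, 1, 2, 3, 8, 5, 6, 10, 13, 7, 17, 11, 4, 9, 14, 15, 16, 12]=(4 8 13 9 7 10 17 12)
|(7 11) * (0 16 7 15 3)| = |(0 16 7 11 15 3)| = 6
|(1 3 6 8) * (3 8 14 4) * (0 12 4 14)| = 10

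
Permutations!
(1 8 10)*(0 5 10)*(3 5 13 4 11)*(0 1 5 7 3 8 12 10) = (0 13 4 11 8 1 12 10 5)(3 7) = [13, 12, 2, 7, 11, 0, 6, 3, 1, 9, 5, 8, 10, 4]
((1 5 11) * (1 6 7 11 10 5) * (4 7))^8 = (11)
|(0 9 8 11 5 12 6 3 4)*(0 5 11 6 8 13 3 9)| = 8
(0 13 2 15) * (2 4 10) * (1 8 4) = (0 13 1 8 4 10 2 15) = [13, 8, 15, 3, 10, 5, 6, 7, 4, 9, 2, 11, 12, 1, 14, 0]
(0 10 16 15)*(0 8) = (0 10 16 15 8) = [10, 1, 2, 3, 4, 5, 6, 7, 0, 9, 16, 11, 12, 13, 14, 8, 15]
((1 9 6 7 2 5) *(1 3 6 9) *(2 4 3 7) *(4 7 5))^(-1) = (9)(2 6 3 4)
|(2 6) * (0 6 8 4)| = |(0 6 2 8 4)| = 5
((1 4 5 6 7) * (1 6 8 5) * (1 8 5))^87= (8)(6 7)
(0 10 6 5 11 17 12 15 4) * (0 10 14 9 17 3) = (0 14 9 17 12 15 4 10 6 5 11 3) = [14, 1, 2, 0, 10, 11, 5, 7, 8, 17, 6, 3, 15, 13, 9, 4, 16, 12]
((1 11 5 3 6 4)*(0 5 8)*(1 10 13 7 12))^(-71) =(0 5 3 6 4 10 13 7 12 1 11 8)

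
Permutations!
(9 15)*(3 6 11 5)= (3 6 11 5)(9 15)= [0, 1, 2, 6, 4, 3, 11, 7, 8, 15, 10, 5, 12, 13, 14, 9]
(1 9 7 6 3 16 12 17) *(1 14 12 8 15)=(1 9 7 6 3 16 8 15)(12 17 14)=[0, 9, 2, 16, 4, 5, 3, 6, 15, 7, 10, 11, 17, 13, 12, 1, 8, 14]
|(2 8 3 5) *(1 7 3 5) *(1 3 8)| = 5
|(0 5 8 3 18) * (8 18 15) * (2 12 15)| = 15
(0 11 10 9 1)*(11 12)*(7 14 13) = [12, 0, 2, 3, 4, 5, 6, 14, 8, 1, 9, 10, 11, 7, 13] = (0 12 11 10 9 1)(7 14 13)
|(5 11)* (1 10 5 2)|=|(1 10 5 11 2)|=5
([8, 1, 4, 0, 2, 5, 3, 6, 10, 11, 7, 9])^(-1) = (0 3 6 7 10 8)(2 4)(9 11)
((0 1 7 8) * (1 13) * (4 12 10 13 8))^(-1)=(0 8)(1 13 10 12 4 7)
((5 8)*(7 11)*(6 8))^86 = ((5 6 8)(7 11))^86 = (11)(5 8 6)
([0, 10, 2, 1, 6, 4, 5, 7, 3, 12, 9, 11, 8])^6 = [0, 1, 2, 3, 4, 5, 6, 7, 8, 9, 10, 11, 12]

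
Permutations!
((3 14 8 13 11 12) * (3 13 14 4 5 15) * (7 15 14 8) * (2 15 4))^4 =(2 15 3)(11 12 13)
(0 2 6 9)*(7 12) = (0 2 6 9)(7 12) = [2, 1, 6, 3, 4, 5, 9, 12, 8, 0, 10, 11, 7]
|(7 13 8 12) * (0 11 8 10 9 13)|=15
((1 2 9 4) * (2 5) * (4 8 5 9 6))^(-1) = (1 4 6 2 5 8 9)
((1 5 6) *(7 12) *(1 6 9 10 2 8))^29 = (1 8 2 10 9 5)(7 12)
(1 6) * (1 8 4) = (1 6 8 4) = [0, 6, 2, 3, 1, 5, 8, 7, 4]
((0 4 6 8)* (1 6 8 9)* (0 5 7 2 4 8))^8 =(0 5 2)(1 9 6)(4 8 7)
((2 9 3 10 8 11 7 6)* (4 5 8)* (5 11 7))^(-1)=((2 9 3 10 4 11 5 8 7 6))^(-1)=(2 6 7 8 5 11 4 10 3 9)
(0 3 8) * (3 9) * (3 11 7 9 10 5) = [10, 1, 2, 8, 4, 3, 6, 9, 0, 11, 5, 7] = (0 10 5 3 8)(7 9 11)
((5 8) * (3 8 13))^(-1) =((3 8 5 13))^(-1) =(3 13 5 8)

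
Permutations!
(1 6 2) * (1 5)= (1 6 2 5)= [0, 6, 5, 3, 4, 1, 2]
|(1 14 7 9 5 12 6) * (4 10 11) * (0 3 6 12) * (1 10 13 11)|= 9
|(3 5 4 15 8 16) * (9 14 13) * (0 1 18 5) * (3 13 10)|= |(0 1 18 5 4 15 8 16 13 9 14 10 3)|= 13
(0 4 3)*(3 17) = (0 4 17 3) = [4, 1, 2, 0, 17, 5, 6, 7, 8, 9, 10, 11, 12, 13, 14, 15, 16, 3]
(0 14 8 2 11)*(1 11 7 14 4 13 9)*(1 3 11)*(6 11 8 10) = [4, 1, 7, 8, 13, 5, 11, 14, 2, 3, 6, 0, 12, 9, 10] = (0 4 13 9 3 8 2 7 14 10 6 11)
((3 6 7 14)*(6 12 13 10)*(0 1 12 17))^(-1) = ((0 1 12 13 10 6 7 14 3 17))^(-1) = (0 17 3 14 7 6 10 13 12 1)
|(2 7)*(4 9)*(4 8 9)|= 2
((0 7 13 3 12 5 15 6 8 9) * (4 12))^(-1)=(0 9 8 6 15 5 12 4 3 13 7)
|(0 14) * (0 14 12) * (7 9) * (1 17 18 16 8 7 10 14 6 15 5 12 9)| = |(0 9 10 14 6 15 5 12)(1 17 18 16 8 7)| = 24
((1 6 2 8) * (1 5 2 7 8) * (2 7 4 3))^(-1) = ((1 6 4 3 2)(5 7 8))^(-1) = (1 2 3 4 6)(5 8 7)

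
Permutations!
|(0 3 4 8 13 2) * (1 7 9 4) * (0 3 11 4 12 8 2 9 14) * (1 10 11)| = 20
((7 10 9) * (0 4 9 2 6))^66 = (0 7 6 9 2 4 10)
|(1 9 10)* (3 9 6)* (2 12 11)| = 15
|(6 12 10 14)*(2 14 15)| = |(2 14 6 12 10 15)| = 6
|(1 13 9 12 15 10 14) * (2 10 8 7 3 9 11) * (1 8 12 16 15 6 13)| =|(2 10 14 8 7 3 9 16 15 12 6 13 11)| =13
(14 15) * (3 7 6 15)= (3 7 6 15 14)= [0, 1, 2, 7, 4, 5, 15, 6, 8, 9, 10, 11, 12, 13, 3, 14]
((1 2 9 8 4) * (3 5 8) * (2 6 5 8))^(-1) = (1 4 8 3 9 2 5 6)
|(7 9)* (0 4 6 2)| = |(0 4 6 2)(7 9)| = 4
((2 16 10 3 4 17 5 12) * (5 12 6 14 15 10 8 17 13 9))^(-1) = ((2 16 8 17 12)(3 4 13 9 5 6 14 15 10))^(-1) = (2 12 17 8 16)(3 10 15 14 6 5 9 13 4)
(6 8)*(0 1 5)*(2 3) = [1, 5, 3, 2, 4, 0, 8, 7, 6] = (0 1 5)(2 3)(6 8)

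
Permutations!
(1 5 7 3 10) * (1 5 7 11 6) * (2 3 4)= [0, 7, 3, 10, 2, 11, 1, 4, 8, 9, 5, 6]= (1 7 4 2 3 10 5 11 6)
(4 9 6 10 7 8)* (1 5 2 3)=(1 5 2 3)(4 9 6 10 7 8)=[0, 5, 3, 1, 9, 2, 10, 8, 4, 6, 7]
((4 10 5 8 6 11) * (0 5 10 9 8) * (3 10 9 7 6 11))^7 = (0 5)(3 6 7 4 11 8 9 10)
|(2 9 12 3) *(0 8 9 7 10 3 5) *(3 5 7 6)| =21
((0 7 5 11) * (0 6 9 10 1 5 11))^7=((0 7 11 6 9 10 1 5))^7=(0 5 1 10 9 6 11 7)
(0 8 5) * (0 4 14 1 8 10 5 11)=(0 10 5 4 14 1 8 11)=[10, 8, 2, 3, 14, 4, 6, 7, 11, 9, 5, 0, 12, 13, 1]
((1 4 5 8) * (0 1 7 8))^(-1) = (0 5 4 1)(7 8) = ((0 1 4 5)(7 8))^(-1)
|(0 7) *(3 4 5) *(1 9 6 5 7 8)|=9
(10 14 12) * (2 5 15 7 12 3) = (2 5 15 7 12 10 14 3) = [0, 1, 5, 2, 4, 15, 6, 12, 8, 9, 14, 11, 10, 13, 3, 7]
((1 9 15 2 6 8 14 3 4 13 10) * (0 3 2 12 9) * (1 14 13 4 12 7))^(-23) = ((0 3 12 9 15 7 1)(2 6 8 13 10 14))^(-23) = (0 7 9 3 1 15 12)(2 6 8 13 10 14)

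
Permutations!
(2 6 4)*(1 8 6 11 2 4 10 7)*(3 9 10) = (1 8 6 3 9 10 7)(2 11) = [0, 8, 11, 9, 4, 5, 3, 1, 6, 10, 7, 2]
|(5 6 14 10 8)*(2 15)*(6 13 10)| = 4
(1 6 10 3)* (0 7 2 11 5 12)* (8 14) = (0 7 2 11 5 12)(1 6 10 3)(8 14) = [7, 6, 11, 1, 4, 12, 10, 2, 14, 9, 3, 5, 0, 13, 8]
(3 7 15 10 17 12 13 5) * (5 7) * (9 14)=(3 5)(7 15 10 17 12 13)(9 14)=[0, 1, 2, 5, 4, 3, 6, 15, 8, 14, 17, 11, 13, 7, 9, 10, 16, 12]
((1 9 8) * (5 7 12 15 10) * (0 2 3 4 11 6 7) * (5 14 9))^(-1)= (0 5 1 8 9 14 10 15 12 7 6 11 4 3 2)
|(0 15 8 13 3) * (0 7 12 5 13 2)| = 20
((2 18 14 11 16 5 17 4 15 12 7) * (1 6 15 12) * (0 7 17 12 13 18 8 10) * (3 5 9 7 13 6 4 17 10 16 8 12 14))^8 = ((0 13 18 3 5 14 11 8 16 9 7 2 12 10)(1 4 6 15))^8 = (0 16 18 7 5 12 11)(2 14 10 8 13 9 3)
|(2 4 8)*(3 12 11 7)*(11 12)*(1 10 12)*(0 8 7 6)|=|(0 8 2 4 7 3 11 6)(1 10 12)|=24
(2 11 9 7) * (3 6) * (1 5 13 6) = (1 5 13 6 3)(2 11 9 7) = [0, 5, 11, 1, 4, 13, 3, 2, 8, 7, 10, 9, 12, 6]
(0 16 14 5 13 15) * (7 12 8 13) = [16, 1, 2, 3, 4, 7, 6, 12, 13, 9, 10, 11, 8, 15, 5, 0, 14] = (0 16 14 5 7 12 8 13 15)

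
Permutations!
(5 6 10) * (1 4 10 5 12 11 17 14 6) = (1 4 10 12 11 17 14 6 5) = [0, 4, 2, 3, 10, 1, 5, 7, 8, 9, 12, 17, 11, 13, 6, 15, 16, 14]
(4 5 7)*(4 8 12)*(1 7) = [0, 7, 2, 3, 5, 1, 6, 8, 12, 9, 10, 11, 4] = (1 7 8 12 4 5)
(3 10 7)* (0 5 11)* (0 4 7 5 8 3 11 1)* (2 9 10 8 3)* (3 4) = (0 4 7 11 3 8 2 9 10 5 1) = [4, 0, 9, 8, 7, 1, 6, 11, 2, 10, 5, 3]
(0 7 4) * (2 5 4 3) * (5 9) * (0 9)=(0 7 3 2)(4 9 5)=[7, 1, 0, 2, 9, 4, 6, 3, 8, 5]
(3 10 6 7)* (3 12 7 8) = (3 10 6 8)(7 12) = [0, 1, 2, 10, 4, 5, 8, 12, 3, 9, 6, 11, 7]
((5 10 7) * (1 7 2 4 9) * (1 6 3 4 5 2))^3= ((1 7 2 5 10)(3 4 9 6))^3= (1 5 7 10 2)(3 6 9 4)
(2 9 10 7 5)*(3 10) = (2 9 3 10 7 5) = [0, 1, 9, 10, 4, 2, 6, 5, 8, 3, 7]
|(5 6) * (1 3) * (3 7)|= |(1 7 3)(5 6)|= 6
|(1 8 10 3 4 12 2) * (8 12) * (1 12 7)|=4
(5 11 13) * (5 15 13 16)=(5 11 16)(13 15)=[0, 1, 2, 3, 4, 11, 6, 7, 8, 9, 10, 16, 12, 15, 14, 13, 5]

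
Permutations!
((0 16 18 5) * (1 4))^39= (0 5 18 16)(1 4)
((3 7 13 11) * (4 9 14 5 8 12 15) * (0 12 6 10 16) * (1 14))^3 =(0 4 14 6)(1 8 16 15)(3 11 13 7)(5 10 12 9)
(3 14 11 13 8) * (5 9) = (3 14 11 13 8)(5 9) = [0, 1, 2, 14, 4, 9, 6, 7, 3, 5, 10, 13, 12, 8, 11]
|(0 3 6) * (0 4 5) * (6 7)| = |(0 3 7 6 4 5)| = 6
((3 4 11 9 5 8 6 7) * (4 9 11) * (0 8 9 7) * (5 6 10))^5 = ((11)(0 8 10 5 9 6)(3 7))^5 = (11)(0 6 9 5 10 8)(3 7)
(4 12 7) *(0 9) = (0 9)(4 12 7) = [9, 1, 2, 3, 12, 5, 6, 4, 8, 0, 10, 11, 7]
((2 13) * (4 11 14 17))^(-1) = ((2 13)(4 11 14 17))^(-1) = (2 13)(4 17 14 11)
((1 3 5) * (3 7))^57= ((1 7 3 5))^57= (1 7 3 5)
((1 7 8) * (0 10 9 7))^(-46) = ((0 10 9 7 8 1))^(-46) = (0 9 8)(1 10 7)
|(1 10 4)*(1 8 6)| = 5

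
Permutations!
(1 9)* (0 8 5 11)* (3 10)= (0 8 5 11)(1 9)(3 10)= [8, 9, 2, 10, 4, 11, 6, 7, 5, 1, 3, 0]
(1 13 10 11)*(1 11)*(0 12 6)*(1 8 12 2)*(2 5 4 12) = (0 5 4 12 6)(1 13 10 8 2) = [5, 13, 1, 3, 12, 4, 0, 7, 2, 9, 8, 11, 6, 10]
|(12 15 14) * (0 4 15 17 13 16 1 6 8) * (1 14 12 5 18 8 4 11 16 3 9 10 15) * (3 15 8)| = |(0 11 16 14 5 18 3 9 10 8)(1 6 4)(12 17 13 15)| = 60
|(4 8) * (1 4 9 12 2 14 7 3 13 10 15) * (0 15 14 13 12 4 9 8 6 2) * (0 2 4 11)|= |(0 15 1 9 11)(2 13 10 14 7 3 12)(4 6)|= 70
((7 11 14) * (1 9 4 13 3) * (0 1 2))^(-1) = ((0 1 9 4 13 3 2)(7 11 14))^(-1) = (0 2 3 13 4 9 1)(7 14 11)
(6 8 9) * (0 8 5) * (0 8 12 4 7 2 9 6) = (0 12 4 7 2 9)(5 8 6) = [12, 1, 9, 3, 7, 8, 5, 2, 6, 0, 10, 11, 4]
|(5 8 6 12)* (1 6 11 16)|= 7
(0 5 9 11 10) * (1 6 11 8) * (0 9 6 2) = (0 5 6 11 10 9 8 1 2) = [5, 2, 0, 3, 4, 6, 11, 7, 1, 8, 9, 10]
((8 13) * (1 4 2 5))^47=((1 4 2 5)(8 13))^47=(1 5 2 4)(8 13)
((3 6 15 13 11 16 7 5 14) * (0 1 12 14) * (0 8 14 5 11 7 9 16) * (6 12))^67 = (0 13 1 7 6 11 15)(3 5 14 12 8)(9 16)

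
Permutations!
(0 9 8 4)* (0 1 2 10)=[9, 2, 10, 3, 1, 5, 6, 7, 4, 8, 0]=(0 9 8 4 1 2 10)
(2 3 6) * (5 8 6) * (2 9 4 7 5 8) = (2 3 8 6 9 4 7 5) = [0, 1, 3, 8, 7, 2, 9, 5, 6, 4]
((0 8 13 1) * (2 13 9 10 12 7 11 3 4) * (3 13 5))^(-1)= (0 1 13 11 7 12 10 9 8)(2 4 3 5)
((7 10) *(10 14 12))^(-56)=((7 14 12 10))^(-56)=(14)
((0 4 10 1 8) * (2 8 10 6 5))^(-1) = ((0 4 6 5 2 8)(1 10))^(-1) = (0 8 2 5 6 4)(1 10)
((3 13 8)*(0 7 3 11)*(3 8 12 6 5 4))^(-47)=(0 7 8 11)(3 13 12 6 5 4)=((0 7 8 11)(3 13 12 6 5 4))^(-47)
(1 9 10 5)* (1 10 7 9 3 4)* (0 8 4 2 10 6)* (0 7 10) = (0 8 4 1 3 2)(5 6 7 9 10) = [8, 3, 0, 2, 1, 6, 7, 9, 4, 10, 5]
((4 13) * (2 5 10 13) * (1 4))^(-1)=(1 13 10 5 2 4)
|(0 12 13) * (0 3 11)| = |(0 12 13 3 11)| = 5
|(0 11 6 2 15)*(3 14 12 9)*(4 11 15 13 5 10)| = 28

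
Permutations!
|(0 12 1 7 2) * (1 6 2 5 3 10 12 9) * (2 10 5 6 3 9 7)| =|(0 7 6 10 12 3 5 9 1 2)| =10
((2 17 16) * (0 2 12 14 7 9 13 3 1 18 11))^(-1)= (0 11 18 1 3 13 9 7 14 12 16 17 2)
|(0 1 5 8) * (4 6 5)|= |(0 1 4 6 5 8)|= 6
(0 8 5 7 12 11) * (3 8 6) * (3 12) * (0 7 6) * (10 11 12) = (12)(3 8 5 6 10 11 7) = [0, 1, 2, 8, 4, 6, 10, 3, 5, 9, 11, 7, 12]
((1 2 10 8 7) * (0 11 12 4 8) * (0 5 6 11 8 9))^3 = (0 1 5 12)(2 6 4 8)(7 10 11 9)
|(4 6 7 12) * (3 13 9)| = |(3 13 9)(4 6 7 12)| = 12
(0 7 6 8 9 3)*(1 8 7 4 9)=[4, 8, 2, 0, 9, 5, 7, 6, 1, 3]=(0 4 9 3)(1 8)(6 7)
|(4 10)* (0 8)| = 2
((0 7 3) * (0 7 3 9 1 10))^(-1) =(0 10 1 9 7 3)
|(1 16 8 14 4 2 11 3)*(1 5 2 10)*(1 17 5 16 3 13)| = |(1 3 16 8 14 4 10 17 5 2 11 13)| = 12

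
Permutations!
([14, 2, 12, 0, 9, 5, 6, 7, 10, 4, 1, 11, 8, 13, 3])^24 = [0, 10, 1, 3, 4, 5, 6, 7, 12, 9, 8, 11, 2, 13, 14]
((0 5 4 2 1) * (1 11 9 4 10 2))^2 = ((0 5 10 2 11 9 4 1))^2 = (0 10 11 4)(1 5 2 9)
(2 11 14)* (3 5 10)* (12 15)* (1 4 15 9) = (1 4 15 12 9)(2 11 14)(3 5 10) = [0, 4, 11, 5, 15, 10, 6, 7, 8, 1, 3, 14, 9, 13, 2, 12]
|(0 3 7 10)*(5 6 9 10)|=7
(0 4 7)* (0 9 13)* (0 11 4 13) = (0 13 11 4 7 9) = [13, 1, 2, 3, 7, 5, 6, 9, 8, 0, 10, 4, 12, 11]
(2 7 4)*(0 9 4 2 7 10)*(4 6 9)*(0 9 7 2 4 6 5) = [6, 1, 10, 3, 2, 0, 7, 4, 8, 5, 9] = (0 6 7 4 2 10 9 5)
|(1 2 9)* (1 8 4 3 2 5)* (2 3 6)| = 10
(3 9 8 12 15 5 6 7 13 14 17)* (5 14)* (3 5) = (3 9 8 12 15 14 17 5 6 7 13) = [0, 1, 2, 9, 4, 6, 7, 13, 12, 8, 10, 11, 15, 3, 17, 14, 16, 5]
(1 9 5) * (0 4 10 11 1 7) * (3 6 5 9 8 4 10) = [10, 8, 2, 6, 3, 7, 5, 0, 4, 9, 11, 1] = (0 10 11 1 8 4 3 6 5 7)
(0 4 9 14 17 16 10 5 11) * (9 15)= (0 4 15 9 14 17 16 10 5 11)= [4, 1, 2, 3, 15, 11, 6, 7, 8, 14, 5, 0, 12, 13, 17, 9, 10, 16]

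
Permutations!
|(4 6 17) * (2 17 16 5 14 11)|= |(2 17 4 6 16 5 14 11)|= 8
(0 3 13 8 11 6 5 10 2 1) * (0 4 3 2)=[2, 4, 1, 13, 3, 10, 5, 7, 11, 9, 0, 6, 12, 8]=(0 2 1 4 3 13 8 11 6 5 10)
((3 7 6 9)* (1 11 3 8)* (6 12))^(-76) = (1 12)(3 9)(6 11)(7 8)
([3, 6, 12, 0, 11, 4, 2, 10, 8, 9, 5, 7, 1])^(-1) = (0 3)(1 12 2 6)(4 5 10 7 11)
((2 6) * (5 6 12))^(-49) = (2 6 5 12) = ((2 12 5 6))^(-49)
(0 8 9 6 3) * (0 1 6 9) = [8, 6, 2, 1, 4, 5, 3, 7, 0, 9] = (9)(0 8)(1 6 3)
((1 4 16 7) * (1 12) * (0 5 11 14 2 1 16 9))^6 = ((0 5 11 14 2 1 4 9)(7 12 16))^6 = (16)(0 4 2 11)(1 14 5 9)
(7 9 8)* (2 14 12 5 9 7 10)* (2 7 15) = (2 14 12 5 9 8 10 7 15) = [0, 1, 14, 3, 4, 9, 6, 15, 10, 8, 7, 11, 5, 13, 12, 2]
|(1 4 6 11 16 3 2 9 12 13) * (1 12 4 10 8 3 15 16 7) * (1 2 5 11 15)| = |(1 10 8 3 5 11 7 2 9 4 6 15 16)(12 13)| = 26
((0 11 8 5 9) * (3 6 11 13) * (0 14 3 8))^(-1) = (0 11 6 3 14 9 5 8 13)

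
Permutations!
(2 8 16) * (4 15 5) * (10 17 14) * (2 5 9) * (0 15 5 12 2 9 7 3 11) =[15, 1, 8, 11, 5, 4, 6, 3, 16, 9, 17, 0, 2, 13, 10, 7, 12, 14] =(0 15 7 3 11)(2 8 16 12)(4 5)(10 17 14)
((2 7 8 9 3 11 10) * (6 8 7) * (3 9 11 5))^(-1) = ((2 6 8 11 10)(3 5))^(-1) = (2 10 11 8 6)(3 5)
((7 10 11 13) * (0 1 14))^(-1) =(0 14 1)(7 13 11 10)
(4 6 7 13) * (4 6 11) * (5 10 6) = (4 11)(5 10 6 7 13) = [0, 1, 2, 3, 11, 10, 7, 13, 8, 9, 6, 4, 12, 5]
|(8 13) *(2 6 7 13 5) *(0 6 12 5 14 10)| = 21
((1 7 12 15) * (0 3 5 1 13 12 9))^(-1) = ((0 3 5 1 7 9)(12 15 13))^(-1) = (0 9 7 1 5 3)(12 13 15)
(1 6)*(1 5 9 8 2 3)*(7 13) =(1 6 5 9 8 2 3)(7 13) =[0, 6, 3, 1, 4, 9, 5, 13, 2, 8, 10, 11, 12, 7]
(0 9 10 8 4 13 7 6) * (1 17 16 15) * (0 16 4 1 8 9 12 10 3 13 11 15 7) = (0 12 10 9 3 13)(1 17 4 11 15 8)(6 16 7) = [12, 17, 2, 13, 11, 5, 16, 6, 1, 3, 9, 15, 10, 0, 14, 8, 7, 4]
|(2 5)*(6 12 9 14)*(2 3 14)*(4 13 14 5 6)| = 12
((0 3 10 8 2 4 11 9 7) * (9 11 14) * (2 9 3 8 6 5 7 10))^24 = (14)(0 10 7 9 5 8 6)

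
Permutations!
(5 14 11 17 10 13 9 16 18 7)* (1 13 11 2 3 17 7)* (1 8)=(1 13 9 16 18 8)(2 3 17 10 11 7 5 14)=[0, 13, 3, 17, 4, 14, 6, 5, 1, 16, 11, 7, 12, 9, 2, 15, 18, 10, 8]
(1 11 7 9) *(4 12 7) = (1 11 4 12 7 9) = [0, 11, 2, 3, 12, 5, 6, 9, 8, 1, 10, 4, 7]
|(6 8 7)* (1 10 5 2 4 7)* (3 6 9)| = 10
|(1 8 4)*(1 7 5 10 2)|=|(1 8 4 7 5 10 2)|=7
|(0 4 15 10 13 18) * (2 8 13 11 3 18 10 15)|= |(0 4 2 8 13 10 11 3 18)|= 9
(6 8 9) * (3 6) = (3 6 8 9) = [0, 1, 2, 6, 4, 5, 8, 7, 9, 3]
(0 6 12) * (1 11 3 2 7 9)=(0 6 12)(1 11 3 2 7 9)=[6, 11, 7, 2, 4, 5, 12, 9, 8, 1, 10, 3, 0]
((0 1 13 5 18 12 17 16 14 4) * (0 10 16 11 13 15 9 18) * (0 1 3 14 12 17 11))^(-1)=((0 3 14 4 10 16 12 11 13 5 1 15 9 18 17))^(-1)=(0 17 18 9 15 1 5 13 11 12 16 10 4 14 3)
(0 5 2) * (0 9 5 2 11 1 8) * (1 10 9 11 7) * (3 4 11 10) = (0 2 10 9 5 7 1 8)(3 4 11) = [2, 8, 10, 4, 11, 7, 6, 1, 0, 5, 9, 3]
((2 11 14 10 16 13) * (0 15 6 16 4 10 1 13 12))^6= ((0 15 6 16 12)(1 13 2 11 14)(4 10))^6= (0 15 6 16 12)(1 13 2 11 14)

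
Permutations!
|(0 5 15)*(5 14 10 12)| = |(0 14 10 12 5 15)| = 6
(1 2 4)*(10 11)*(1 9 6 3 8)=[0, 2, 4, 8, 9, 5, 3, 7, 1, 6, 11, 10]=(1 2 4 9 6 3 8)(10 11)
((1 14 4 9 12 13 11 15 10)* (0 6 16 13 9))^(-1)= ((0 6 16 13 11 15 10 1 14 4)(9 12))^(-1)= (0 4 14 1 10 15 11 13 16 6)(9 12)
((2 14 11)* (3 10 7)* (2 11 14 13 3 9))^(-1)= (14)(2 9 7 10 3 13)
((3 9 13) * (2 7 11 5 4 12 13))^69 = (2 13 5)(3 4 7)(9 12 11)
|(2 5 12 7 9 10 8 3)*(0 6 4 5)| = 11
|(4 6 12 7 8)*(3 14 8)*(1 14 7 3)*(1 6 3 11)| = |(1 14 8 4 3 7 6 12 11)| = 9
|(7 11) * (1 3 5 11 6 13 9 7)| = |(1 3 5 11)(6 13 9 7)| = 4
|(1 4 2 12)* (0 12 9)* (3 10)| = |(0 12 1 4 2 9)(3 10)| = 6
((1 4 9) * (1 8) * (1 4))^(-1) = ((4 9 8))^(-1) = (4 8 9)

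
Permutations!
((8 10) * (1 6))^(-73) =((1 6)(8 10))^(-73) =(1 6)(8 10)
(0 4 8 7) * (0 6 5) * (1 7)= (0 4 8 1 7 6 5)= [4, 7, 2, 3, 8, 0, 5, 6, 1]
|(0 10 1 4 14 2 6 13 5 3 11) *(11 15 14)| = 35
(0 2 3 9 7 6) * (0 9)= (0 2 3)(6 9 7)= [2, 1, 3, 0, 4, 5, 9, 6, 8, 7]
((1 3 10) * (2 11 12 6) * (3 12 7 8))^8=((1 12 6 2 11 7 8 3 10))^8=(1 10 3 8 7 11 2 6 12)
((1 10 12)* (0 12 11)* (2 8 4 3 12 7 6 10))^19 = ((0 7 6 10 11)(1 2 8 4 3 12))^19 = (0 11 10 6 7)(1 2 8 4 3 12)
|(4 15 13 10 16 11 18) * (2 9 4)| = 9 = |(2 9 4 15 13 10 16 11 18)|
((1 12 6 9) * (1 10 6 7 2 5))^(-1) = (1 5 2 7 12)(6 10 9)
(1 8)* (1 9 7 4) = (1 8 9 7 4) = [0, 8, 2, 3, 1, 5, 6, 4, 9, 7]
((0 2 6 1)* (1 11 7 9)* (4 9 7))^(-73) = ((0 2 6 11 4 9 1))^(-73) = (0 4 2 9 6 1 11)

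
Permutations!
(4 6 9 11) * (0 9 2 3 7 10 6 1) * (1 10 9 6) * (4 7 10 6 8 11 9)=(0 8 11 7 4 6 2 3 10 1)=[8, 0, 3, 10, 6, 5, 2, 4, 11, 9, 1, 7]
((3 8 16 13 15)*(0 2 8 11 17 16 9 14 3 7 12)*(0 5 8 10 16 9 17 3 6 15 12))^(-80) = (0 13 17 15 10 5 14)(2 12 9 7 16 8 6)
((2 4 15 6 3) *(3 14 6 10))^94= (2 3 10 15 4)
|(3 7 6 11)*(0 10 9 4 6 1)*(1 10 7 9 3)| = 9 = |(0 7 10 3 9 4 6 11 1)|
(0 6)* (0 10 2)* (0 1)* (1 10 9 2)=(0 6 9 2 10 1)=[6, 0, 10, 3, 4, 5, 9, 7, 8, 2, 1]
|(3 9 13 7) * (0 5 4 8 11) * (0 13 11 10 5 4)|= 5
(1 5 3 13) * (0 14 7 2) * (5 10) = (0 14 7 2)(1 10 5 3 13) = [14, 10, 0, 13, 4, 3, 6, 2, 8, 9, 5, 11, 12, 1, 7]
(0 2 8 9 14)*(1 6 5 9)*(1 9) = (0 2 8 9 14)(1 6 5) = [2, 6, 8, 3, 4, 1, 5, 7, 9, 14, 10, 11, 12, 13, 0]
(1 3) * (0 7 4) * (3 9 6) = (0 7 4)(1 9 6 3) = [7, 9, 2, 1, 0, 5, 3, 4, 8, 6]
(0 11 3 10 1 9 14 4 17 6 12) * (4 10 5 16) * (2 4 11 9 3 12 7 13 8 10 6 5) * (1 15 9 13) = (0 13 8 10 15 9 14 6 7 1 3 2 4 17 5 16 11 12) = [13, 3, 4, 2, 17, 16, 7, 1, 10, 14, 15, 12, 0, 8, 6, 9, 11, 5]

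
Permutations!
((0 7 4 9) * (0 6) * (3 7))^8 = (0 7 9)(3 4 6)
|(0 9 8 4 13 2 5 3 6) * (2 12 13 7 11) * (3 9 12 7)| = |(0 12 13 7 11 2 5 9 8 4 3 6)| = 12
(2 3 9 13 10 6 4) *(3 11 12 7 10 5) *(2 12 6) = [0, 1, 11, 9, 12, 3, 4, 10, 8, 13, 2, 6, 7, 5] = (2 11 6 4 12 7 10)(3 9 13 5)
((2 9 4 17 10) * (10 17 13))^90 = ((17)(2 9 4 13 10))^90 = (17)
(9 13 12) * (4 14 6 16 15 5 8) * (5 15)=(4 14 6 16 5 8)(9 13 12)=[0, 1, 2, 3, 14, 8, 16, 7, 4, 13, 10, 11, 9, 12, 6, 15, 5]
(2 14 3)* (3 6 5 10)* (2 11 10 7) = (2 14 6 5 7)(3 11 10) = [0, 1, 14, 11, 4, 7, 5, 2, 8, 9, 3, 10, 12, 13, 6]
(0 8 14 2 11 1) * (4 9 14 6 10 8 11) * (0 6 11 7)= (0 7)(1 6 10 8 11)(2 4 9 14)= [7, 6, 4, 3, 9, 5, 10, 0, 11, 14, 8, 1, 12, 13, 2]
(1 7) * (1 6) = (1 7 6) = [0, 7, 2, 3, 4, 5, 1, 6]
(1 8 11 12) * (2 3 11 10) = (1 8 10 2 3 11 12) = [0, 8, 3, 11, 4, 5, 6, 7, 10, 9, 2, 12, 1]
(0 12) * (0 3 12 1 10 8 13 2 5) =(0 1 10 8 13 2 5)(3 12) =[1, 10, 5, 12, 4, 0, 6, 7, 13, 9, 8, 11, 3, 2]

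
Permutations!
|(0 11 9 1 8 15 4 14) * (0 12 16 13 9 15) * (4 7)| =|(0 11 15 7 4 14 12 16 13 9 1 8)| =12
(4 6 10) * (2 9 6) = (2 9 6 10 4) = [0, 1, 9, 3, 2, 5, 10, 7, 8, 6, 4]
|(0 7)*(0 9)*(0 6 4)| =|(0 7 9 6 4)| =5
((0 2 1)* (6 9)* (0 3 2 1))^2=(9)(0 3)(1 2)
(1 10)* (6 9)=[0, 10, 2, 3, 4, 5, 9, 7, 8, 6, 1]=(1 10)(6 9)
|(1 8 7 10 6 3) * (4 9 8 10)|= |(1 10 6 3)(4 9 8 7)|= 4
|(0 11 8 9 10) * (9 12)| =|(0 11 8 12 9 10)| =6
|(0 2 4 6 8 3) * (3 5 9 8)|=15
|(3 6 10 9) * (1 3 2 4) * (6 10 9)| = 7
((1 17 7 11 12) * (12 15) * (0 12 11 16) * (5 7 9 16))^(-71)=((0 12 1 17 9 16)(5 7)(11 15))^(-71)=(0 12 1 17 9 16)(5 7)(11 15)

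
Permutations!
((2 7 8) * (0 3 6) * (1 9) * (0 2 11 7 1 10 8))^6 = (0 10 6 11 1)(2 7 9 3 8)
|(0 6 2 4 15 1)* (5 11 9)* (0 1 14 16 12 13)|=9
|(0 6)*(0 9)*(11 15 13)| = 3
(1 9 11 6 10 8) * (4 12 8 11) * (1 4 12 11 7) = (1 9 12 8 4 11 6 10 7) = [0, 9, 2, 3, 11, 5, 10, 1, 4, 12, 7, 6, 8]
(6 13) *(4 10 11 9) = (4 10 11 9)(6 13) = [0, 1, 2, 3, 10, 5, 13, 7, 8, 4, 11, 9, 12, 6]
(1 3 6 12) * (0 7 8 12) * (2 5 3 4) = (0 7 8 12 1 4 2 5 3 6) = [7, 4, 5, 6, 2, 3, 0, 8, 12, 9, 10, 11, 1]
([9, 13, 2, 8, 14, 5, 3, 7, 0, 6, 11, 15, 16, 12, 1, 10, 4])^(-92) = [3, 4, 2, 9, 12, 5, 0, 7, 6, 8, 11, 15, 1, 14, 16, 10, 13]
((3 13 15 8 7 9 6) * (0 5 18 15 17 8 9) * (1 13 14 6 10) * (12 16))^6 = (0 1 5 13 18 17 15 8 9 7 10)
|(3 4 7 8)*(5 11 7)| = |(3 4 5 11 7 8)| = 6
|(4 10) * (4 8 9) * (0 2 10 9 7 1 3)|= |(0 2 10 8 7 1 3)(4 9)|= 14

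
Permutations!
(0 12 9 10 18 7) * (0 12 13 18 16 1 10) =(0 13 18 7 12 9)(1 10 16) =[13, 10, 2, 3, 4, 5, 6, 12, 8, 0, 16, 11, 9, 18, 14, 15, 1, 17, 7]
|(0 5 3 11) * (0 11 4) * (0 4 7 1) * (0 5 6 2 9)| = |(11)(0 6 2 9)(1 5 3 7)| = 4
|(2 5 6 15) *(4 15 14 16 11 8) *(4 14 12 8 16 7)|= 18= |(2 5 6 12 8 14 7 4 15)(11 16)|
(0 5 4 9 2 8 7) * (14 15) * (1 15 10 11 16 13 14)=(0 5 4 9 2 8 7)(1 15)(10 11 16 13 14)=[5, 15, 8, 3, 9, 4, 6, 0, 7, 2, 11, 16, 12, 14, 10, 1, 13]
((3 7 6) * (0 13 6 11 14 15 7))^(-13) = (0 3 6 13)(7 15 14 11)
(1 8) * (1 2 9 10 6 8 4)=(1 4)(2 9 10 6 8)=[0, 4, 9, 3, 1, 5, 8, 7, 2, 10, 6]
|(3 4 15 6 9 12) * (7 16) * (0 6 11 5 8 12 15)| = 10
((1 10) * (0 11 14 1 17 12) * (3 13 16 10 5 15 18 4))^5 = ((0 11 14 1 5 15 18 4 3 13 16 10 17 12))^5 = (0 15 16 11 18 10 14 4 17 1 3 12 5 13)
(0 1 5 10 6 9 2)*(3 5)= [1, 3, 0, 5, 4, 10, 9, 7, 8, 2, 6]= (0 1 3 5 10 6 9 2)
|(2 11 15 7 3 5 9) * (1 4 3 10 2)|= |(1 4 3 5 9)(2 11 15 7 10)|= 5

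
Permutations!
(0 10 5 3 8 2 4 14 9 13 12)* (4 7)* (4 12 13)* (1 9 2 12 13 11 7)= (0 10 5 3 8 12)(1 9 4 14 2)(7 13 11)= [10, 9, 1, 8, 14, 3, 6, 13, 12, 4, 5, 7, 0, 11, 2]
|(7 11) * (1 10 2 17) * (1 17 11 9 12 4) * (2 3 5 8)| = |(17)(1 10 3 5 8 2 11 7 9 12 4)| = 11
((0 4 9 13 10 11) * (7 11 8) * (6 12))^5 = ((0 4 9 13 10 8 7 11)(6 12))^5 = (0 8 9 11 10 4 7 13)(6 12)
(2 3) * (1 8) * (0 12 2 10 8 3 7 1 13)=(0 12 2 7 1 3 10 8 13)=[12, 3, 7, 10, 4, 5, 6, 1, 13, 9, 8, 11, 2, 0]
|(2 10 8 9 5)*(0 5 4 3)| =|(0 5 2 10 8 9 4 3)| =8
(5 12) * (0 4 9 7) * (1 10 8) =(0 4 9 7)(1 10 8)(5 12) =[4, 10, 2, 3, 9, 12, 6, 0, 1, 7, 8, 11, 5]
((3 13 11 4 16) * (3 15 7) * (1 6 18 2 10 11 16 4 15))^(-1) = (1 16 13 3 7 15 11 10 2 18 6)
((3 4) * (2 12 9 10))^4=(12)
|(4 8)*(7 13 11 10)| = |(4 8)(7 13 11 10)| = 4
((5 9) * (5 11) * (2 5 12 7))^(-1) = (2 7 12 11 9 5)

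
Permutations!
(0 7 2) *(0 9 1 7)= [0, 7, 9, 3, 4, 5, 6, 2, 8, 1]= (1 7 2 9)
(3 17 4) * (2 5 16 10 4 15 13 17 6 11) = (2 5 16 10 4 3 6 11)(13 17 15) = [0, 1, 5, 6, 3, 16, 11, 7, 8, 9, 4, 2, 12, 17, 14, 13, 10, 15]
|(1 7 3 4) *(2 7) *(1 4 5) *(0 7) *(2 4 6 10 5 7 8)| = |(0 8 2)(1 4 6 10 5)(3 7)| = 30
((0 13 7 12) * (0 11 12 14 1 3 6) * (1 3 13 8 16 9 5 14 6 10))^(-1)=(0 6 7 13 1 10 3 14 5 9 16 8)(11 12)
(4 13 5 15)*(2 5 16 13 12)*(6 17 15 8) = (2 5 8 6 17 15 4 12)(13 16) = [0, 1, 5, 3, 12, 8, 17, 7, 6, 9, 10, 11, 2, 16, 14, 4, 13, 15]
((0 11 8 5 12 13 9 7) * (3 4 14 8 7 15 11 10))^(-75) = (0 4 5 9 7 3 8 13 11 10 14 12 15)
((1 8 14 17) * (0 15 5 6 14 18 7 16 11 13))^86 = ((0 15 5 6 14 17 1 8 18 7 16 11 13))^86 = (0 18 6 11 1 15 7 14 13 8 5 16 17)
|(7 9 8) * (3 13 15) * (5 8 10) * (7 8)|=12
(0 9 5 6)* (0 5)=[9, 1, 2, 3, 4, 6, 5, 7, 8, 0]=(0 9)(5 6)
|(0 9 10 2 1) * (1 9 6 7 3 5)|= |(0 6 7 3 5 1)(2 9 10)|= 6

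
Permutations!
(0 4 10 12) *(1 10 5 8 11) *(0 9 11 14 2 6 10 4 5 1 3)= (0 5 8 14 2 6 10 12 9 11 3)(1 4)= [5, 4, 6, 0, 1, 8, 10, 7, 14, 11, 12, 3, 9, 13, 2]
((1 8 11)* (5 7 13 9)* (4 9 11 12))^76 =((1 8 12 4 9 5 7 13 11))^76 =(1 9 11 4 13 12 7 8 5)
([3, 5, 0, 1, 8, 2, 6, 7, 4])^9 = [2, 3, 5, 0, 8, 1, 6, 7, 4]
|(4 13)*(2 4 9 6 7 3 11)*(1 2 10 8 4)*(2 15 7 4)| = 8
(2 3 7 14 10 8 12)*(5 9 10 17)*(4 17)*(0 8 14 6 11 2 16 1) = (0 8 12 16 1)(2 3 7 6 11)(4 17 5 9 10 14) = [8, 0, 3, 7, 17, 9, 11, 6, 12, 10, 14, 2, 16, 13, 4, 15, 1, 5]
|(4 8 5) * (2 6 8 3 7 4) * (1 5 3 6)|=|(1 5 2)(3 7 4 6 8)|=15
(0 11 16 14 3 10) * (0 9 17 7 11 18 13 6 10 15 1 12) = (0 18 13 6 10 9 17 7 11 16 14 3 15 1 12) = [18, 12, 2, 15, 4, 5, 10, 11, 8, 17, 9, 16, 0, 6, 3, 1, 14, 7, 13]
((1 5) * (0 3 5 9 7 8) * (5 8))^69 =(1 9 7 5)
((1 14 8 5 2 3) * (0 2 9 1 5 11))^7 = (0 8 1 5 2 11 14 9 3)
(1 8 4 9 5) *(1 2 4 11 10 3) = [0, 8, 4, 1, 9, 2, 6, 7, 11, 5, 3, 10] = (1 8 11 10 3)(2 4 9 5)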